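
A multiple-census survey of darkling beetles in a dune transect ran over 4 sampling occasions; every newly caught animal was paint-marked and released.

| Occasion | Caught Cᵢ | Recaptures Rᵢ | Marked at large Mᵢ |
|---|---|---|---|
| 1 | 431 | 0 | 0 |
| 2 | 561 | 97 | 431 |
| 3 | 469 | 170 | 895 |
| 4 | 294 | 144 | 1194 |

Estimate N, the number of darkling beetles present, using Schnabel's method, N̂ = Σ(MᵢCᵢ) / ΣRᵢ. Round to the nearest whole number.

Σ MᵢCᵢ = 0·431 + 431·561 + 895·469 + 1194·294 = 0 + 241791 + 419755 + 351036 = 1012582
Σ Rᵢ = 0 + 97 + 170 + 144 = 411
N̂ = 1012582 / 411 ≈ 2463.7 → 2464

N ≈ 2464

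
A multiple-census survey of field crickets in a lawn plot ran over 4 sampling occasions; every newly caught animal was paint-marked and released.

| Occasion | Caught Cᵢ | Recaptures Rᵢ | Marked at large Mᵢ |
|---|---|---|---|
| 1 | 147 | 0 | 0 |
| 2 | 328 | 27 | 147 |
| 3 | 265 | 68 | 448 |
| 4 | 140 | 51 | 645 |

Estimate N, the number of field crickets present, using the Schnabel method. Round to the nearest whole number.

N ≈ 1762

Σ MᵢCᵢ = 0·147 + 147·328 + 448·265 + 645·140 = 0 + 48216 + 118720 + 90300 = 257236
Σ Rᵢ = 0 + 27 + 68 + 51 = 146
N̂ = 257236 / 146 ≈ 1761.9 → 1762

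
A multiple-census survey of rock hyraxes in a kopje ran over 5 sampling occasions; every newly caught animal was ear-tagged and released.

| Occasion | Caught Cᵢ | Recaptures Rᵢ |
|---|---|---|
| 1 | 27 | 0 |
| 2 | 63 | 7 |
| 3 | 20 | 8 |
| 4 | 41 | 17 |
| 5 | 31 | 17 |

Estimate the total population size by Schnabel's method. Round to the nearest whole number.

N ≈ 223

Marked at large before each occasion: Mᵢ = Σⱼ<ᵢ (Cⱼ − Rⱼ) → M1=0, M2=27, M3=83, M4=95, M5=119
Σ MᵢCᵢ = 0·27 + 27·63 + 83·20 + 95·41 + 119·31 = 0 + 1701 + 1660 + 3895 + 3689 = 10945
Σ Rᵢ = 0 + 7 + 8 + 17 + 17 = 49
N̂ = 10945 / 49 ≈ 223.4 → 223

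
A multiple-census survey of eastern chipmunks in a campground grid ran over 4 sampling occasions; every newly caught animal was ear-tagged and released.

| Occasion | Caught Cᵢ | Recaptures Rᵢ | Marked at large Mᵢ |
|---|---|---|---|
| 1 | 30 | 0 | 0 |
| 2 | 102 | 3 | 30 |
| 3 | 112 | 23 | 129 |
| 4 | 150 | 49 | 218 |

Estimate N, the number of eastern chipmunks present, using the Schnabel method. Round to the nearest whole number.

N ≈ 669

Σ MᵢCᵢ = 0·30 + 30·102 + 129·112 + 218·150 = 0 + 3060 + 14448 + 32700 = 50208
Σ Rᵢ = 0 + 3 + 23 + 49 = 75
N̂ = 50208 / 75 ≈ 669.4 → 669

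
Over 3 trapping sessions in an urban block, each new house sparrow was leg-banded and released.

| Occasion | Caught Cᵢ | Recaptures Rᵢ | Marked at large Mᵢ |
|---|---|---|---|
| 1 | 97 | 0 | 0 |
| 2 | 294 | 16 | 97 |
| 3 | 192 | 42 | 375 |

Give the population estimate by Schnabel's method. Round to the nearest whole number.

Σ MᵢCᵢ = 0·97 + 97·294 + 375·192 = 0 + 28518 + 72000 = 100518
Σ Rᵢ = 0 + 16 + 42 = 58
N̂ = 100518 / 58 ≈ 1733.1 → 1733

N ≈ 1733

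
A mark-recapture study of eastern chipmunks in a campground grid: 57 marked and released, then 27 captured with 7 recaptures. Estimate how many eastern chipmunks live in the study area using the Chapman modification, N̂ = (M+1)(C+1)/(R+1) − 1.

N̂ = (57+1)(27+1)/(7+1) − 1 = 58·28/8 − 1
= 1624/8 − 1 = 203 − 1 = 202

N = 202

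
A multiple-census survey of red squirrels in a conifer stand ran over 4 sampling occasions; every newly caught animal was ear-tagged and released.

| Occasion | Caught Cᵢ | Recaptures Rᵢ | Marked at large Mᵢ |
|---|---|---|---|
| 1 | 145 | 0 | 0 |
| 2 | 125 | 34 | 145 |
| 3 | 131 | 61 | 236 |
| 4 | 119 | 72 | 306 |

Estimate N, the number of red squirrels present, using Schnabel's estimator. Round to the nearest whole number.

N ≈ 512

Σ MᵢCᵢ = 0·145 + 145·125 + 236·131 + 306·119 = 0 + 18125 + 30916 + 36414 = 85455
Σ Rᵢ = 0 + 34 + 61 + 72 = 167
N̂ = 85455 / 167 ≈ 511.7 → 512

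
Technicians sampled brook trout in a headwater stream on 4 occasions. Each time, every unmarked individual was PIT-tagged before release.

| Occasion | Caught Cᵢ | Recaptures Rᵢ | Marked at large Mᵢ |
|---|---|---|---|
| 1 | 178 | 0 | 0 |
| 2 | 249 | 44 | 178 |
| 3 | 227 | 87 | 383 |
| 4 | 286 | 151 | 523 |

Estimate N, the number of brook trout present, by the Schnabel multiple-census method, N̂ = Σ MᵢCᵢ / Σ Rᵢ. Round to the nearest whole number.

Σ MᵢCᵢ = 0·178 + 178·249 + 383·227 + 523·286 = 0 + 44322 + 86941 + 149578 = 280841
Σ Rᵢ = 0 + 44 + 87 + 151 = 282
N̂ = 280841 / 282 ≈ 995.9 → 996

N ≈ 996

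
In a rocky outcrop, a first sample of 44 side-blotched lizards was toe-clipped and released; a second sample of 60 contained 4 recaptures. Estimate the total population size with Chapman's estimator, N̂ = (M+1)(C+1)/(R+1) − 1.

N = 548

N̂ = (44+1)(60+1)/(4+1) − 1 = 45·61/5 − 1
= 2745/5 − 1 = 549 − 1 = 548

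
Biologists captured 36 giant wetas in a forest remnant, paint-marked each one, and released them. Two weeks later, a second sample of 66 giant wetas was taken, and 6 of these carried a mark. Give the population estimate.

N = 396

If marked individuals mix randomly, R/C ≈ M/N, giving N ≈ M·C/R.
N = (36 × 66) / 6 = 2376 / 6 = 396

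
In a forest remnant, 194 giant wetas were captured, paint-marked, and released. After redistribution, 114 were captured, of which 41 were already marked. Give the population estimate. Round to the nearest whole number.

If marked individuals mix randomly, R/C ≈ M/N, giving N ≈ M·C/R.
N = (194 × 114) / 41 = 22116 / 41 ≈ 539.4 → 539

N ≈ 539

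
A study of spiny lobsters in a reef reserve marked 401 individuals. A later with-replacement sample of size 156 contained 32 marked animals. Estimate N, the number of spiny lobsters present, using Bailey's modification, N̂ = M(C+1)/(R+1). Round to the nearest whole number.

N ≈ 1908

N̂ = 401·(156+1)/(32+1) = 401·157/33 = 62957/33 ≈ 1907.8 → 1908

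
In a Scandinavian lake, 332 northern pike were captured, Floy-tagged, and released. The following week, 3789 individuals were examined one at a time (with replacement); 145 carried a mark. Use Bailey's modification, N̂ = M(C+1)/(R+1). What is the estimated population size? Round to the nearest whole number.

N̂ = 332·(3789+1)/(145+1) = 332·3790/146 = 1258280/146 ≈ 8618.4 → 8618

N ≈ 8618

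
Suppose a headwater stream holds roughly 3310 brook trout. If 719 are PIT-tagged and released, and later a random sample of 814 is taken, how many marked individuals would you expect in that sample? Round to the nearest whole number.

expected recaptures ≈ 177

Expected recaptures E[R] = M·C / N.
E[R] = 719 × 814 / 3310 = 585266 / 3310 ≈ 176.8 → 177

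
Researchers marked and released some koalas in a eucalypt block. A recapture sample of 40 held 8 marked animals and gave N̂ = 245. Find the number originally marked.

M = 49

From N = M·C/R: M = N·R / C = 245·8 / 40 = 1960 / 40 = 49.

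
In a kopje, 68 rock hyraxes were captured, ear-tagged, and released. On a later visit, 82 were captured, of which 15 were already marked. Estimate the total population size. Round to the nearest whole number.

If marked individuals mix randomly, R/C ≈ M/N, giving N ≈ M·C/R.
N = (68 × 82) / 15 = 5576 / 15 ≈ 371.7 → 372

N ≈ 372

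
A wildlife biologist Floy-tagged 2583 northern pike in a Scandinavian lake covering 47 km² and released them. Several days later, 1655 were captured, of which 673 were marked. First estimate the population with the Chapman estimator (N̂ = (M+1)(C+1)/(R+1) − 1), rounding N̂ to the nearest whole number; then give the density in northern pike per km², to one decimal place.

N̂ = 2584·1656/674 − 1 = 4279104/674 − 1 ≈ 6347.8 → 6348
Density = N̂ / area = 6348 / 47 ≈ 135.06 → 135.1 per km²

density ≈ 135.1 northern pike per km²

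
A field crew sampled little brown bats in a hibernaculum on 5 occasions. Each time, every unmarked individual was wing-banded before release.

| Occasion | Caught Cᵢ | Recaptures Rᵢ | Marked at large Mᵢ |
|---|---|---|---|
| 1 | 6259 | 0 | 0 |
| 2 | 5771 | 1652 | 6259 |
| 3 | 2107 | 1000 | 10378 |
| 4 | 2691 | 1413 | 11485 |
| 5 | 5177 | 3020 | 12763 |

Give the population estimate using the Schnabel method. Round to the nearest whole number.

Σ MᵢCᵢ = 0·6259 + 6259·5771 + 10378·2107 + 11485·2691 + 12763·5177 = 0 + 36120689 + 21866446 + 30906135 + 66074051 = 154967321
Σ Rᵢ = 0 + 1652 + 1000 + 1413 + 3020 = 7085
N̂ = 154967321 / 7085 ≈ 21872.6 → 21873

N ≈ 21,873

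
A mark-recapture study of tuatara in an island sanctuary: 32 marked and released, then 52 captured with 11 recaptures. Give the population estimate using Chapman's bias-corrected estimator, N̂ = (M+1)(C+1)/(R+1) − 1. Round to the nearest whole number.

N̂ = (32+1)(52+1)/(11+1) − 1 = 33·53/12 − 1
= 1749/12 − 1 ≈ 145.8 − 1 ≈ 144.8 → 145

N ≈ 145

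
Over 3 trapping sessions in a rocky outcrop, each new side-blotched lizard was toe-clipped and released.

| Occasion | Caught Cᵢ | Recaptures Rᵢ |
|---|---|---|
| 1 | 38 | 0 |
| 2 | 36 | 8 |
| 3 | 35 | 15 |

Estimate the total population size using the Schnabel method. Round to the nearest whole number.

N ≈ 160

Marked at large before each occasion: Mᵢ = Σⱼ<ᵢ (Cⱼ − Rⱼ) → M1=0, M2=38, M3=66
Σ MᵢCᵢ = 0·38 + 38·36 + 66·35 = 0 + 1368 + 2310 = 3678
Σ Rᵢ = 0 + 8 + 15 = 23
N̂ = 3678 / 23 ≈ 159.9 → 160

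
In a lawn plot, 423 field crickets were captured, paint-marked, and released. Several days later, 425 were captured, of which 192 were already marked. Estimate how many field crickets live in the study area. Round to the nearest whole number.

N ≈ 936

N = (423 × 425) / 192 = 179775 / 192 ≈ 936.3 → 936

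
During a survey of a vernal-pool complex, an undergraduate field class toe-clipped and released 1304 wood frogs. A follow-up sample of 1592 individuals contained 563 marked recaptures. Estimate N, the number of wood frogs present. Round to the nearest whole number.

N = (1304 × 1592) / 563 = 2075968 / 563 ≈ 3687.3 → 3687

N ≈ 3687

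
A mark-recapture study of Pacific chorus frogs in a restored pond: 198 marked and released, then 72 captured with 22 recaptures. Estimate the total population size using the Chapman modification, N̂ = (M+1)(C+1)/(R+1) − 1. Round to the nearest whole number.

N̂ = (198+1)(72+1)/(22+1) − 1 = 199·73/23 − 1
= 14527/23 − 1 ≈ 631.6 − 1 ≈ 630.6 → 631

N ≈ 631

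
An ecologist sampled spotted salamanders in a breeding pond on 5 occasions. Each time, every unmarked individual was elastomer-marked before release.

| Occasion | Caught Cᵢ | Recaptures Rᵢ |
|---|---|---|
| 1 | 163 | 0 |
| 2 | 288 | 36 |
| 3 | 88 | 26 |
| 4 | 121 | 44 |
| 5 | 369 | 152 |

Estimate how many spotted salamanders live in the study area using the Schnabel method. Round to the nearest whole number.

N ≈ 1340

Marked at large before each occasion: Mᵢ = Σⱼ<ᵢ (Cⱼ − Rⱼ) → M1=0, M2=163, M3=415, M4=477, M5=554
Σ MᵢCᵢ = 0·163 + 163·288 + 415·88 + 477·121 + 554·369 = 0 + 46944 + 36520 + 57717 + 204426 = 345607
Σ Rᵢ = 0 + 36 + 26 + 44 + 152 = 258
N̂ = 345607 / 258 ≈ 1339.6 → 1340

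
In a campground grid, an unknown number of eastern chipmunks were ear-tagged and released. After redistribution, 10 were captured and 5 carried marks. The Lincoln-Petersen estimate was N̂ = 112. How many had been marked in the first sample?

M = 56

From N = M·C/R: M = N·R / C = 112·5 / 10 = 560 / 10 = 56.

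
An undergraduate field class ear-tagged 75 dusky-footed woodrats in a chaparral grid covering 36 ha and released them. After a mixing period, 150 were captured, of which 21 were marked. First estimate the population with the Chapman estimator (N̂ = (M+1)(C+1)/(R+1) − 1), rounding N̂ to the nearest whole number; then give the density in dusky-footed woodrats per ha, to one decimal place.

N̂ = 76·151/22 − 1 = 11476/22 − 1 ≈ 520.6 → 521
Density = N̂ / area = 521 / 36 ≈ 14.47 → 14.5 per ha

density ≈ 14.5 dusky-footed woodrats per ha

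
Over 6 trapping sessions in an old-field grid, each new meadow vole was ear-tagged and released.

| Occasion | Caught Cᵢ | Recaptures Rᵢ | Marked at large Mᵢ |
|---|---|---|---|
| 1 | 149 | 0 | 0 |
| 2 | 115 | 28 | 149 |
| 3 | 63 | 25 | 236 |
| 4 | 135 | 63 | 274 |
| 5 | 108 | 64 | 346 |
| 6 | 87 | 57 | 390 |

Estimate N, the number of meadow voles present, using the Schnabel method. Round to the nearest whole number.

N ≈ 592

Σ MᵢCᵢ = 0·149 + 149·115 + 236·63 + 274·135 + 346·108 + 390·87 = 0 + 17135 + 14868 + 36990 + 37368 + 33930 = 140291
Σ Rᵢ = 0 + 28 + 25 + 63 + 64 + 57 = 237
N̂ = 140291 / 237 ≈ 591.9 → 592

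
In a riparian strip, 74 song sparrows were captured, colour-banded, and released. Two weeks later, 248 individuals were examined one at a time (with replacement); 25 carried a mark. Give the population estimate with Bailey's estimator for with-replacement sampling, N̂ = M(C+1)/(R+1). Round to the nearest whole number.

N̂ = 74·(248+1)/(25+1) = 74·249/26 = 18426/26 ≈ 708.7 → 709

N ≈ 709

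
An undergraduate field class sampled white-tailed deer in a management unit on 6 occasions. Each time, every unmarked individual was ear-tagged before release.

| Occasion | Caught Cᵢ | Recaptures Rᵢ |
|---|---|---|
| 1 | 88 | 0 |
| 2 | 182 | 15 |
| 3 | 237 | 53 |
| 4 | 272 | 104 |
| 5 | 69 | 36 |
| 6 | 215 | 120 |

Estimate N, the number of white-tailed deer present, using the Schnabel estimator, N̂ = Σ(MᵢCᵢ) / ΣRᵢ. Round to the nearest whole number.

Marked at large before each occasion: Mᵢ = Σⱼ<ᵢ (Cⱼ − Rⱼ) → M1=0, M2=88, M3=255, M4=439, M5=607, M6=640
Σ MᵢCᵢ = 0·88 + 88·182 + 255·237 + 439·272 + 607·69 + 640·215 = 0 + 16016 + 60435 + 119408 + 41883 + 137600 = 375342
Σ Rᵢ = 0 + 15 + 53 + 104 + 36 + 120 = 328
N̂ = 375342 / 328 ≈ 1144.3 → 1144

N ≈ 1144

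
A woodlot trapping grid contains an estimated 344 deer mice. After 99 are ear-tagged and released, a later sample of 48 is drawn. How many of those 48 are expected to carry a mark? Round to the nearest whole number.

Expected recaptures E[R] = M·C / N.
E[R] = 99 × 48 / 344 = 4752 / 344 ≈ 13.8 → 14

expected recaptures ≈ 14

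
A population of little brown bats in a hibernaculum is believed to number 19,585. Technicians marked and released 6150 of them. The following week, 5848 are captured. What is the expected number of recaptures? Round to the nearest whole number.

expected recaptures ≈ 1836

Expected recaptures E[R] = M·C / N.
E[R] = 6150 × 5848 / 19585 = 35965200 / 19585 ≈ 1836.4 → 1836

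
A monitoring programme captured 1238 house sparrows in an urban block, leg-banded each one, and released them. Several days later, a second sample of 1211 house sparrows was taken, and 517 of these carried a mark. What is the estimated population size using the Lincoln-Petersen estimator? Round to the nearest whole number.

N ≈ 2900

N = (1238 × 1211) / 517 = 1499218 / 517 ≈ 2899.8 → 2900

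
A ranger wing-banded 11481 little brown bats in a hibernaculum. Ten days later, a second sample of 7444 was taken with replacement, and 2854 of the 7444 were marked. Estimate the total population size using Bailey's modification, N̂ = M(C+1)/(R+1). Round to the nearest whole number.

N̂ = 11481·(7444+1)/(2854+1) = 11481·7445/2855 = 85476045/2855 ≈ 29939.1 → 29939

N ≈ 29,939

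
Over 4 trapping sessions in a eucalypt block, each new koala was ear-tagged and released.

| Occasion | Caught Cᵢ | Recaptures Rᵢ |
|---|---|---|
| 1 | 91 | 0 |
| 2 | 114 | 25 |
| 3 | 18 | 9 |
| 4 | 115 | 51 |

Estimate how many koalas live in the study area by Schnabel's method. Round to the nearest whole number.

Marked at large before each occasion: Mᵢ = Σⱼ<ᵢ (Cⱼ − Rⱼ) → M1=0, M2=91, M3=180, M4=189
Σ MᵢCᵢ = 0·91 + 91·114 + 180·18 + 189·115 = 0 + 10374 + 3240 + 21735 = 35349
Σ Rᵢ = 0 + 25 + 9 + 51 = 85
N̂ = 35349 / 85 ≈ 415.9 → 416

N ≈ 416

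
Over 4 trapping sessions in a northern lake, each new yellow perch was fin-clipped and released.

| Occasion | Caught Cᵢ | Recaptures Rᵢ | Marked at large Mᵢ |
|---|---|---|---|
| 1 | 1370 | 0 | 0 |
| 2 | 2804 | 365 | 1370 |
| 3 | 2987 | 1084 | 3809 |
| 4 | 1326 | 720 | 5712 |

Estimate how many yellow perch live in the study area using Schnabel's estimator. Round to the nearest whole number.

N ≈ 10,509

Σ MᵢCᵢ = 0·1370 + 1370·2804 + 3809·2987 + 5712·1326 = 0 + 3841480 + 11377483 + 7574112 = 22793075
Σ Rᵢ = 0 + 365 + 1084 + 720 = 2169
N̂ = 22793075 / 2169 ≈ 10508.6 → 10509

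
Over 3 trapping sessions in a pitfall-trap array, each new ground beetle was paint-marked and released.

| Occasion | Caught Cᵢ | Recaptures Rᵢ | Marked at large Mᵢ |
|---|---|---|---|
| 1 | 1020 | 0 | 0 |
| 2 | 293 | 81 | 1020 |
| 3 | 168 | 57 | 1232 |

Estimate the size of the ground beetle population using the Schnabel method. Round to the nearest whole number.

N ≈ 3665

Σ MᵢCᵢ = 0·1020 + 1020·293 + 1232·168 = 0 + 298860 + 206976 = 505836
Σ Rᵢ = 0 + 81 + 57 = 138
N̂ = 505836 / 138 ≈ 3665.48 → 3665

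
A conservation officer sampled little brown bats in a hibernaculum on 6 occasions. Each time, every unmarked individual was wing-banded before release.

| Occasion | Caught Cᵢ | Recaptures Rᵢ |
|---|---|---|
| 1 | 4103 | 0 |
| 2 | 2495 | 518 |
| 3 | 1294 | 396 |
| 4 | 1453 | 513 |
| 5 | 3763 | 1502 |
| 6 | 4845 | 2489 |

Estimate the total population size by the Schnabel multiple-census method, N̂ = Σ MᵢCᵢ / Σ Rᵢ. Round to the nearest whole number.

N ≈ 19,815

Marked at large before each occasion: Mᵢ = Σⱼ<ᵢ (Cⱼ − Rⱼ) → M1=0, M2=4103, M3=6080, M4=6978, M5=7918, M6=10179
Σ MᵢCᵢ = 0·4103 + 4103·2495 + 6080·1294 + 6978·1453 + 7918·3763 + 10179·4845 = 0 + 10236985 + 7867520 + 10139034 + 29795434 + 49317255 = 107356228
Σ Rᵢ = 0 + 518 + 396 + 513 + 1502 + 2489 = 5418
N̂ = 107356228 / 5418 ≈ 19814.7 → 19815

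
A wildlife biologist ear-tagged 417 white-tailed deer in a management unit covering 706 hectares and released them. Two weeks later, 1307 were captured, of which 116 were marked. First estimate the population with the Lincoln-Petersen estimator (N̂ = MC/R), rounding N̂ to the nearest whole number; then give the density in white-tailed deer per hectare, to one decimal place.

density ≈ 6.7 white-tailed deer per hectare

N̂ = 417·1307/116 = 545019/116 ≈ 4698.4 → 4698
Density = N̂ / area = 4698 / 706 ≈ 6.65 → 6.7 per hectare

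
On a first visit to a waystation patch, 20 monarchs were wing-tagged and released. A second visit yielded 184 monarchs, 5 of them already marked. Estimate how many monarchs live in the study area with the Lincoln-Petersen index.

If marked individuals mix randomly, R/C ≈ M/N, giving N ≈ M·C/R.
N = (20 × 184) / 5 = 3680 / 5 = 736

N = 736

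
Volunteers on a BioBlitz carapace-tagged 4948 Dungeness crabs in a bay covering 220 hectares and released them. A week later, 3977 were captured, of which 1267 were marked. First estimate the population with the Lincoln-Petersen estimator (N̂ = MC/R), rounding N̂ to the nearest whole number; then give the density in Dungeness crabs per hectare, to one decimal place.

N̂ = 4948·3977/1267 = 19678196/1267 ≈ 15531.3 → 15531
Density = N̂ / area = 15531 / 220 ≈ 70.60 → 70.6 per hectare

density ≈ 70.6 Dungeness crabs per hectare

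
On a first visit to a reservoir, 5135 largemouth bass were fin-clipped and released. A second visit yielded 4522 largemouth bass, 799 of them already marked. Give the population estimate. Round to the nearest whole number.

N ≈ 29,062

If marked individuals mix randomly, R/C ≈ M/N, giving N ≈ M·C/R.
N = (5135 × 4522) / 799 = 23220470 / 799 ≈ 29061.9 → 29062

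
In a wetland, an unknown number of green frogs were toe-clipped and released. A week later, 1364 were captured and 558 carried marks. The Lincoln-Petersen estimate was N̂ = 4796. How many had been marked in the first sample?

From N = M·C/R: M = N·R / C = 4796·558 / 1364 = 2676168 / 1364 = 1962.

M = 1962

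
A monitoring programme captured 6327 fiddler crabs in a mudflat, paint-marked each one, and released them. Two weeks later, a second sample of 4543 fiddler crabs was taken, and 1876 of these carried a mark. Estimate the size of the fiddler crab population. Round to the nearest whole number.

N ≈ 15,322

The marked fraction in the recapture sample should equal the marked fraction in the population: 1876/4543 = 6327/N.
N = (6327 × 4543) / 1876 = 28743561 / 1876 ≈ 15321.7 → 15322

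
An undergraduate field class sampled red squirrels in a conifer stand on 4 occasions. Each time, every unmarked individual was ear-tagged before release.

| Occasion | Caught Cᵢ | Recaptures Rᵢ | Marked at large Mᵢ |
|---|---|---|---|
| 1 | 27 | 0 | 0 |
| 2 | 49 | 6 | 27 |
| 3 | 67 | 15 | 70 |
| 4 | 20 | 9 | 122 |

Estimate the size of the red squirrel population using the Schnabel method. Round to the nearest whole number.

Σ MᵢCᵢ = 0·27 + 27·49 + 70·67 + 122·20 = 0 + 1323 + 4690 + 2440 = 8453
Σ Rᵢ = 0 + 6 + 15 + 9 = 30
N̂ = 8453 / 30 ≈ 281.8 → 282

N ≈ 282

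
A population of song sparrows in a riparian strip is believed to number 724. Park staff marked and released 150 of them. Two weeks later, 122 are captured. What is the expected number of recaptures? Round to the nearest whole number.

Expected recaptures E[R] = M·C / N.
E[R] = 150 × 122 / 724 = 18300 / 724 ≈ 25.3 → 25

expected recaptures ≈ 25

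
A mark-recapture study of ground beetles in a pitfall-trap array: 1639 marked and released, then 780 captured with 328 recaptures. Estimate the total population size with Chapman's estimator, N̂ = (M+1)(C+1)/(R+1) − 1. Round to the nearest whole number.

N ≈ 3892

N̂ = (1639+1)(780+1)/(328+1) − 1 = 1640·781/329 − 1
= 1280840/329 − 1 ≈ 3893.1 − 1 ≈ 3892.1 → 3892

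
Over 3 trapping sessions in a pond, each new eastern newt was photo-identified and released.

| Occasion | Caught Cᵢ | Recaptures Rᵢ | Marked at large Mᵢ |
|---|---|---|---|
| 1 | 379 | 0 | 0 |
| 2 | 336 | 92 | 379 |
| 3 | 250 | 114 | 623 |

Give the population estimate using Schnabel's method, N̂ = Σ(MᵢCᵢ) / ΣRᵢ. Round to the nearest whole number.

N ≈ 1374

Σ MᵢCᵢ = 0·379 + 379·336 + 623·250 = 0 + 127344 + 155750 = 283094
Σ Rᵢ = 0 + 92 + 114 = 206
N̂ = 283094 / 206 ≈ 1374.2 → 1374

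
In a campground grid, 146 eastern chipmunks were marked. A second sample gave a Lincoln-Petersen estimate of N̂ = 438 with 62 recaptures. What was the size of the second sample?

From N = M·C/R: C = N·R / M = 438·62 / 146 = 27156 / 146 = 186.

C = 186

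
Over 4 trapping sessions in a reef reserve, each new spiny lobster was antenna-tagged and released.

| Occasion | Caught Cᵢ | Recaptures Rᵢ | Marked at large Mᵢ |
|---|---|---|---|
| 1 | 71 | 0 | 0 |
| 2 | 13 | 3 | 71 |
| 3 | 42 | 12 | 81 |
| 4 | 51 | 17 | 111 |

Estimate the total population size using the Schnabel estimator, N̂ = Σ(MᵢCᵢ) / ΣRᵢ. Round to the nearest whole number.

Σ MᵢCᵢ = 0·71 + 71·13 + 81·42 + 111·51 = 0 + 923 + 3402 + 5661 = 9986
Σ Rᵢ = 0 + 3 + 12 + 17 = 32
N̂ = 9986 / 32 ≈ 312.1 → 312

N ≈ 312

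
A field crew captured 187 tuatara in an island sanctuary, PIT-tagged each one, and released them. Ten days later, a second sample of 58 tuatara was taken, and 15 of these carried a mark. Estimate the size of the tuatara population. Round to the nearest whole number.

N ≈ 723

If marked individuals mix randomly, R/C ≈ M/N, giving N ≈ M·C/R.
N = (187 × 58) / 15 = 10846 / 15 ≈ 723.1 → 723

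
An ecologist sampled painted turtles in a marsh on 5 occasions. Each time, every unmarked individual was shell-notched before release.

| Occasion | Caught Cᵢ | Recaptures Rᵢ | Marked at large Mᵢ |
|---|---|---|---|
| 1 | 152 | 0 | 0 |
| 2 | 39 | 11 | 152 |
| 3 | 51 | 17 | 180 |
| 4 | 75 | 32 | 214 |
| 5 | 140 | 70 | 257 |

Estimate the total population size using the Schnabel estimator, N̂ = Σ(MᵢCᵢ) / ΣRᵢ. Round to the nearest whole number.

Σ MᵢCᵢ = 0·152 + 152·39 + 180·51 + 214·75 + 257·140 = 0 + 5928 + 9180 + 16050 + 35980 = 67138
Σ Rᵢ = 0 + 11 + 17 + 32 + 70 = 130
N̂ = 67138 / 130 ≈ 516.4 → 516

N ≈ 516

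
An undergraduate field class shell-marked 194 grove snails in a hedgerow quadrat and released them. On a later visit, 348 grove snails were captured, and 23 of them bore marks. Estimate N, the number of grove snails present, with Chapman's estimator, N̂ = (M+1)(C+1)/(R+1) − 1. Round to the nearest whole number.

N ≈ 2835

N̂ = (194+1)(348+1)/(23+1) − 1 = 195·349/24 − 1
= 68055/24 − 1 ≈ 2835.6 − 1 ≈ 2834.6 → 2835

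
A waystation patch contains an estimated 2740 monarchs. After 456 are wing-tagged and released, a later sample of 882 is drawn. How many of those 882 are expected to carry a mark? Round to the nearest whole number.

expected recaptures ≈ 147

The marked fraction of the population is 456/2740, so in a sample of 882 expect C·(M/N) marked.
E[R] = 456 × 882 / 2740 = 402192 / 2740 ≈ 146.8 → 147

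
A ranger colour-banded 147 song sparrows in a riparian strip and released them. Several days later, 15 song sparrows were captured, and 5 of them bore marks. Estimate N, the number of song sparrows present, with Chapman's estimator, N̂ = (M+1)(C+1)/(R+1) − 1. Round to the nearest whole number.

N ≈ 394

N̂ = (147+1)(15+1)/(5+1) − 1 = 148·16/6 − 1
= 2368/6 − 1 ≈ 394.7 − 1 ≈ 393.7 → 394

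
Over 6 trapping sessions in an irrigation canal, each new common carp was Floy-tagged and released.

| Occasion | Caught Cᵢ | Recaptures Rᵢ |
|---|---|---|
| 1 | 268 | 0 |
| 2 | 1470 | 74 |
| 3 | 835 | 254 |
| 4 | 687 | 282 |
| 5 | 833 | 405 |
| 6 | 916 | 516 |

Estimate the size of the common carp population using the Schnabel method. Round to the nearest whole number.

Marked at large before each occasion: Mᵢ = Σⱼ<ᵢ (Cⱼ − Rⱼ) → M1=0, M2=268, M3=1664, M4=2245, M5=2650, M6=3078
Σ MᵢCᵢ = 0·268 + 268·1470 + 1664·835 + 2245·687 + 2650·833 + 3078·916 = 0 + 393960 + 1389440 + 1542315 + 2207450 + 2819448 = 8352613
Σ Rᵢ = 0 + 74 + 254 + 282 + 405 + 516 = 1531
N̂ = 8352613 / 1531 ≈ 5455.7 → 5456

N ≈ 5456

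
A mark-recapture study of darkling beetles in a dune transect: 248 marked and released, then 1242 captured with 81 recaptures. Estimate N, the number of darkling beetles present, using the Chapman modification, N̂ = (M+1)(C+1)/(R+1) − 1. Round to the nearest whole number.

N ≈ 3773

N̂ = (248+1)(1242+1)/(81+1) − 1 = 249·1243/82 − 1
= 309507/82 − 1 ≈ 3774.48 − 1 ≈ 3773.48 → 3773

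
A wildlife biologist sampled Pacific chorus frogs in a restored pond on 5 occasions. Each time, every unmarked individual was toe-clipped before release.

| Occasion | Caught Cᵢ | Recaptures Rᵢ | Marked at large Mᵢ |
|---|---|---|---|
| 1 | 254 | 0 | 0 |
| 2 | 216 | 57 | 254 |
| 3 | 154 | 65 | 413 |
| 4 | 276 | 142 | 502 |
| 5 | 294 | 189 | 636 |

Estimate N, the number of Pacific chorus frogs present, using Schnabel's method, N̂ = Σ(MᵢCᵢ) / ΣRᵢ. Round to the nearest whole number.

N ≈ 980

Σ MᵢCᵢ = 0·254 + 254·216 + 413·154 + 502·276 + 636·294 = 0 + 54864 + 63602 + 138552 + 186984 = 444002
Σ Rᵢ = 0 + 57 + 65 + 142 + 189 = 453
N̂ = 444002 / 453 ≈ 980.1 → 980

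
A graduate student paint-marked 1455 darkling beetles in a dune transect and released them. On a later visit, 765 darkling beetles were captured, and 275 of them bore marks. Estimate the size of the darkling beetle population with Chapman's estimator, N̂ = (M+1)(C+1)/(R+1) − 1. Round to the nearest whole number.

N ≈ 4040

N̂ = (1455+1)(765+1)/(275+1) − 1 = 1456·766/276 − 1
= 1115296/276 − 1 ≈ 4040.9 − 1 ≈ 4039.9 → 4040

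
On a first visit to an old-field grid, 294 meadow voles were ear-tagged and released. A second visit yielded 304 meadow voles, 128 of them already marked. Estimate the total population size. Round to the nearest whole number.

N ≈ 698

N = (294 × 304) / 128 = 89376 / 128 ≈ 698.2 → 698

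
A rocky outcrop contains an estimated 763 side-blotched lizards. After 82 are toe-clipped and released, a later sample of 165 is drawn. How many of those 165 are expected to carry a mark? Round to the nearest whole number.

expected recaptures ≈ 18

Expected recaptures E[R] = M·C / N.
E[R] = 82 × 165 / 763 = 13530 / 763 ≈ 17.7 → 18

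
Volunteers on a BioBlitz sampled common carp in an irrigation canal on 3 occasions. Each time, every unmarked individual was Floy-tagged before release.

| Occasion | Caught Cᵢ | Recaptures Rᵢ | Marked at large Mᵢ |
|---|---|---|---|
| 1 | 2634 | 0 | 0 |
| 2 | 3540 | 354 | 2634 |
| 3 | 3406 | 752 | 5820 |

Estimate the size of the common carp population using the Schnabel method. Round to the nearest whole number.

N ≈ 26,354

Σ MᵢCᵢ = 0·2634 + 2634·3540 + 5820·3406 = 0 + 9324360 + 19822920 = 29147280
Σ Rᵢ = 0 + 354 + 752 = 1106
N̂ = 29147280 / 1106 ≈ 26353.8 → 26354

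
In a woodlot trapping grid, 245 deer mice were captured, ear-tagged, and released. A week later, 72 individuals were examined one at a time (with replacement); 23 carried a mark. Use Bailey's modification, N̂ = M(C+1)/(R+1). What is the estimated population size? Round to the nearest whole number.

N̂ = 245·(72+1)/(23+1) = 245·73/24 = 17885/24 ≈ 745.2 → 745

N ≈ 745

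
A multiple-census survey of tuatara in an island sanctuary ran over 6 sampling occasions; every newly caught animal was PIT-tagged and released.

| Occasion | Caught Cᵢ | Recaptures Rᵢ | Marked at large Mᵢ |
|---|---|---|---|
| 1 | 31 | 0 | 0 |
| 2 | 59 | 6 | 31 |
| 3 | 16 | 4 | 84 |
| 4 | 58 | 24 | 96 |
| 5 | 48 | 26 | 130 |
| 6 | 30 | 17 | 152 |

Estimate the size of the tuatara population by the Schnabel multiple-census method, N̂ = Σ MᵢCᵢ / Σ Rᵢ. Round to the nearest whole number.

Σ MᵢCᵢ = 0·31 + 31·59 + 84·16 + 96·58 + 130·48 + 152·30 = 0 + 1829 + 1344 + 5568 + 6240 + 4560 = 19541
Σ Rᵢ = 0 + 6 + 4 + 24 + 26 + 17 = 77
N̂ = 19541 / 77 ≈ 253.8 → 254

N ≈ 254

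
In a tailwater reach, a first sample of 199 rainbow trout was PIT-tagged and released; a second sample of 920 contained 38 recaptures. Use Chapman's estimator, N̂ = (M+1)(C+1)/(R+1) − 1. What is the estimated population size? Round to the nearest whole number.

N̂ = (199+1)(920+1)/(38+1) − 1 = 200·921/39 − 1
= 184200/39 − 1 ≈ 4723.1 − 1 ≈ 4722.1 → 4722

N ≈ 4722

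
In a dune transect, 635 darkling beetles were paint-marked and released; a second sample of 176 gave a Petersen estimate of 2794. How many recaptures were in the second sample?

From N = M·C/R: R = M·C / N = 635·176 / 2794 = 111760 / 2794 = 40.

R = 40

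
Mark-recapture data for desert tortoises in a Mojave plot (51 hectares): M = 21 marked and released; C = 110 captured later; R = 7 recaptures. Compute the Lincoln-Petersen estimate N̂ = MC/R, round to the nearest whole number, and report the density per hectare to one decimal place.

N̂ = 21·110/7 = 2310/7 = 330
Density = N̂ / area = 330 / 51 ≈ 6.47 → 6.5 per hectare

density ≈ 6.5 desert tortoises per hectare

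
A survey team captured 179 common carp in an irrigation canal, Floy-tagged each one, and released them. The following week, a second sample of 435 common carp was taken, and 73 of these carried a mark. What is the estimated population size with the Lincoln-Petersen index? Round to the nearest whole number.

N = (179 × 435) / 73 = 77865 / 73 ≈ 1066.6 → 1067

N ≈ 1067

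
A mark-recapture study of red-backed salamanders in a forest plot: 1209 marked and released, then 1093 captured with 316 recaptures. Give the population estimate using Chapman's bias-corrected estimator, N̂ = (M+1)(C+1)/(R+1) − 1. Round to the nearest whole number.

N ≈ 4175

N̂ = (1209+1)(1093+1)/(316+1) − 1 = 1210·1094/317 − 1
= 1323740/317 − 1 ≈ 4175.8 − 1 ≈ 4174.8 → 4175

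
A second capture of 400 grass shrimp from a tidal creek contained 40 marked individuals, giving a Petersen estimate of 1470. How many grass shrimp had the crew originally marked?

From N = M·C/R: M = N·R / C = 1470·40 / 400 = 58800 / 400 = 147.

M = 147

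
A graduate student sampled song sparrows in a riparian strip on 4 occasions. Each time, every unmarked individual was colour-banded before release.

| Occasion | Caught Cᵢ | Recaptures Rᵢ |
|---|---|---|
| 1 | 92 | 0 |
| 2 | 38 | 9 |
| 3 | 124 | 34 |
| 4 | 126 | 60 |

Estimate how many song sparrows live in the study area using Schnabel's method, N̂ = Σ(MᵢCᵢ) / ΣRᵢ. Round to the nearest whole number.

Marked at large before each occasion: Mᵢ = Σⱼ<ᵢ (Cⱼ − Rⱼ) → M1=0, M2=92, M3=121, M4=211
Σ MᵢCᵢ = 0·92 + 92·38 + 121·124 + 211·126 = 0 + 3496 + 15004 + 26586 = 45086
Σ Rᵢ = 0 + 9 + 34 + 60 = 103
N̂ = 45086 / 103 ≈ 437.7 → 438

N ≈ 438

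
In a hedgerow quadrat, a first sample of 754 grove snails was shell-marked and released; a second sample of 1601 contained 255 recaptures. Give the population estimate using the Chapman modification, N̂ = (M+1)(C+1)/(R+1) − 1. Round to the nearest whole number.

N̂ = (754+1)(1601+1)/(255+1) − 1 = 755·1602/256 − 1
= 1209510/256 − 1 ≈ 4724.6 − 1 ≈ 4723.6 → 4724

N ≈ 4724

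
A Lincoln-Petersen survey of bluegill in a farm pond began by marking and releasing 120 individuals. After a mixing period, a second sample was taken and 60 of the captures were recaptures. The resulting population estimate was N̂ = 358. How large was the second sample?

C = 179

From N = M·C/R: C = N·R / M = 358·60 / 120 = 21480 / 120 = 179.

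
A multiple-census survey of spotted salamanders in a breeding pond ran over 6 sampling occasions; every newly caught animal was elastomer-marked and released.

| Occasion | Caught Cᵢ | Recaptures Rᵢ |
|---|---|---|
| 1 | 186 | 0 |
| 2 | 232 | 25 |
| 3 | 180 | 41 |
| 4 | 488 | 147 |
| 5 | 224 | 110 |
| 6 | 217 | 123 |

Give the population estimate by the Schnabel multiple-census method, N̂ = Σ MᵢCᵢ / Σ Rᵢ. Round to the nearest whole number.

N ≈ 1756

Marked at large before each occasion: Mᵢ = Σⱼ<ᵢ (Cⱼ − Rⱼ) → M1=0, M2=186, M3=393, M4=532, M5=873, M6=987
Σ MᵢCᵢ = 0·186 + 186·232 + 393·180 + 532·488 + 873·224 + 987·217 = 0 + 43152 + 70740 + 259616 + 195552 + 214179 = 783239
Σ Rᵢ = 0 + 25 + 41 + 147 + 110 + 123 = 446
N̂ = 783239 / 446 ≈ 1756.1 → 1756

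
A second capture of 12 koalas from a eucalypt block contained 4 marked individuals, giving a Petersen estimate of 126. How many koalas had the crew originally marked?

M = 42

From N = M·C/R: M = N·R / C = 126·4 / 12 = 504 / 12 = 42.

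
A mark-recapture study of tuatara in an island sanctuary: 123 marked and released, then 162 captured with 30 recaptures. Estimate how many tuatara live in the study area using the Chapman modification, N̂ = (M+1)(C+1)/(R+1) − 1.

N = 651

N̂ = (123+1)(162+1)/(30+1) − 1 = 124·163/31 − 1
= 20212/31 − 1 = 652 − 1 = 651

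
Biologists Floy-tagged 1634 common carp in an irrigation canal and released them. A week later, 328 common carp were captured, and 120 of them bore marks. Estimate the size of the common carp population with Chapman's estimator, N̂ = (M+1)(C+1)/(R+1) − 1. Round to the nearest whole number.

N̂ = (1634+1)(328+1)/(120+1) − 1 = 1635·329/121 − 1
= 537915/121 − 1 ≈ 4445.6 − 1 ≈ 4444.6 → 4445

N ≈ 4445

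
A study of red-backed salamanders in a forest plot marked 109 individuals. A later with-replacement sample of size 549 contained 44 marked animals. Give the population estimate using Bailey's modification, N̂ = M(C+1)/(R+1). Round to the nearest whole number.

N ≈ 1332

N̂ = 109·(549+1)/(44+1) = 109·550/45 = 59950/45 ≈ 1332.2 → 1332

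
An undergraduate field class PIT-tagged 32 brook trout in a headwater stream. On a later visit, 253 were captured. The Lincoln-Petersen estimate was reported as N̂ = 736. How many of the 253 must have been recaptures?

R = 11

From N = M·C/R: R = M·C / N = 32·253 / 736 = 8096 / 736 = 11.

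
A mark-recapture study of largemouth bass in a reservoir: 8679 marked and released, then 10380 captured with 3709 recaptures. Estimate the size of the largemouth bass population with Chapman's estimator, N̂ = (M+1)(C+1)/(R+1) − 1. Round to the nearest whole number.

N ≈ 24,287

N̂ = (8679+1)(10380+1)/(3709+1) − 1 = 8680·10381/3710 − 1
= 90107080/3710 − 1 ≈ 24287.6 − 1 ≈ 24286.6 → 24287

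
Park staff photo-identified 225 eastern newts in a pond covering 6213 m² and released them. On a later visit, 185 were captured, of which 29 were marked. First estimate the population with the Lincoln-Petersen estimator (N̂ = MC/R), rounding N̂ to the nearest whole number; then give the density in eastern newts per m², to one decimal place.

N̂ = 225·185/29 = 41625/29 ≈ 1435.3 → 1435
Density = N̂ / area = 1435 / 6213 ≈ 0.23 → 0.2 per m²

density ≈ 0.2 eastern newts per m²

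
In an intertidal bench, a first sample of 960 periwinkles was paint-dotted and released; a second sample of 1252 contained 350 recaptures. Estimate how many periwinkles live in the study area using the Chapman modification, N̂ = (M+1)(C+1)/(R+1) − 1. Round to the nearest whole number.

N̂ = (960+1)(1252+1)/(350+1) − 1 = 961·1253/351 − 1
= 1204133/351 − 1 ≈ 3430.6 − 1 ≈ 3429.6 → 3430

N ≈ 3430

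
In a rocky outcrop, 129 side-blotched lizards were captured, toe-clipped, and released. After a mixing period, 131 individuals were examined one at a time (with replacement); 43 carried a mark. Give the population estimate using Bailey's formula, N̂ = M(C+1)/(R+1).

N = 387

N̂ = 129·(131+1)/(43+1) = 129·132/44 = 17028/44 = 387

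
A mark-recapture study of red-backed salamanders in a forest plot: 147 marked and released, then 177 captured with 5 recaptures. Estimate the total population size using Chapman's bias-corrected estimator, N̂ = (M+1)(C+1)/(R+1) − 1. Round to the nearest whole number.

N ≈ 4390

N̂ = (147+1)(177+1)/(5+1) − 1 = 148·178/6 − 1
= 26344/6 − 1 ≈ 4390.7 − 1 ≈ 4389.7 → 4390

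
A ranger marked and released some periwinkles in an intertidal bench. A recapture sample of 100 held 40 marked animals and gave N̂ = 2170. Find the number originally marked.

M = 868

From N = M·C/R: M = N·R / C = 2170·40 / 100 = 86800 / 100 = 868.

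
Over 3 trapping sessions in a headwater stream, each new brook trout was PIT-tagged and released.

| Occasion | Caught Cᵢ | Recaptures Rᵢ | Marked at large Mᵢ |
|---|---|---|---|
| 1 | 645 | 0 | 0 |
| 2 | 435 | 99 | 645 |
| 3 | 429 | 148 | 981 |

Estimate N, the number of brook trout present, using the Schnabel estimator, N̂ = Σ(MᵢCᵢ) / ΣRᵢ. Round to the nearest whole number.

N ≈ 2840

Σ MᵢCᵢ = 0·645 + 645·435 + 981·429 = 0 + 280575 + 420849 = 701424
Σ Rᵢ = 0 + 99 + 148 = 247
N̂ = 701424 / 247 ≈ 2839.8 → 2840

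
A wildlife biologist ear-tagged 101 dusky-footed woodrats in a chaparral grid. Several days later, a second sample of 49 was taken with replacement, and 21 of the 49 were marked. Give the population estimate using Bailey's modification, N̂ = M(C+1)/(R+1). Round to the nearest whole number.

N̂ = 101·(49+1)/(21+1) = 101·50/22 = 5050/22 ≈ 229.5 → 230

N ≈ 230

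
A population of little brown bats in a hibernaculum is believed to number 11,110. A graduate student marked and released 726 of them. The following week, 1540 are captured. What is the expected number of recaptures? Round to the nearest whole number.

Expected recaptures E[R] = M·C / N.
E[R] = 726 × 1540 / 11110 = 1118040 / 11110 ≈ 100.6 → 101

expected recaptures ≈ 101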